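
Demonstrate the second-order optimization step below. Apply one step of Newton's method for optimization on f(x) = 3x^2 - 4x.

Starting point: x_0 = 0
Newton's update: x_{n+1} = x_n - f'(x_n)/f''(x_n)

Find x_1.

f(x) = 3x^2 - 4x
f'(x) = 6x + (-4), f''(x) = 6
Newton step: x_1 = x_0 - f'(x_0)/f''(x_0)
f'(0) = -4
x_1 = 0 - -4/6 = 2/3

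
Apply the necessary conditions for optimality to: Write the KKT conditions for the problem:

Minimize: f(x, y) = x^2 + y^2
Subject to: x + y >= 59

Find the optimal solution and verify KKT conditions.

KKT conditions for min x^2 + y^2 s.t. x + y >= 59:
Stationarity: 2x = mu, 2y = mu
So x = y = mu/2.
Complementary slackness: mu*(x + y - 59) = 0
Primal feasibility: x + y >= 59; dual feasibility: mu >= 0
If mu = 0 then x = y = 0, but 0 + 0 < 59 is infeasible, so the constraint is active.
Constraint active: x + y = 2*(mu/2) = 59 => mu = 59
x = y = 59/2, f = 3481/2
Verify: stationarity 2*(59/2) = 59 = mu; primal 59/2 + 59/2 = 59 >= 59; dual mu = 59 >= 0; complementary slackness 59*(59 - 59) = 0. All KKT conditions hold.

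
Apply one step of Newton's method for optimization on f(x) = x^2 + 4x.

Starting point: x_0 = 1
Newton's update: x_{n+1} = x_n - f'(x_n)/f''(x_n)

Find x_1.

f(x) = x^2 + 4x
f'(x) = 2x + (4), f''(x) = 2
Newton step: x_1 = x_0 - f'(x_0)/f''(x_0)
f'(1) = 6
x_1 = 1 - 6/2 = -2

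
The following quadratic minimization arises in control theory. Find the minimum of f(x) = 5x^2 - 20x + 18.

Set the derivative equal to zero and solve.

f(x) = 5x^2 - 20x + 18
f'(x) = 10x + (-20) = 0
x = 20/10 = 2
f(2) = -2
Since f''(x) = 10 > 0, this is a minimum.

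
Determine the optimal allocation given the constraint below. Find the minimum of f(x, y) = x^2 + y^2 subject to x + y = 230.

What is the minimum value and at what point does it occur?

Substitute y = 230 - x into f(x,y) = x^2 + y^2:
g(x) = x^2 + (230 - x)^2 = 2x^2 - 460x + 52900
g'(x) = 4x - 460 = 0  =>  x = 115
y = 230 - 115 = 115
Minimum value = 115^2 + 115^2 = 26450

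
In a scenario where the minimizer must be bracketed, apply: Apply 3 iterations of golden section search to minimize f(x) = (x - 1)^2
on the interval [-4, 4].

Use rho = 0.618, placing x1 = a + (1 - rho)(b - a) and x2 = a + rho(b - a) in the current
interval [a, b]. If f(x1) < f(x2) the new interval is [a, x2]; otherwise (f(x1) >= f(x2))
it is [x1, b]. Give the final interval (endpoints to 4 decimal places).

Golden section search for min of f(x) = (x - 1)^2 on [-4, 4].
Each step: x1 = a + (1 - rho)(b - a), x2 = a + rho(b - a); if f(x1) < f(x2) keep [a, x2], otherwise keep [x1, b].
Step 1: [-4.0000, 4.0000], x1=-0.9440 (f=3.7791), x2=0.9440 (f=0.0031); f(x1) > f(x2) => keep [-0.9440, 4.0000]
Step 2: [-0.9440, 4.0000], x1=0.9446 (f=0.0031), x2=2.1114 (f=1.2352); f(x1) < f(x2) => keep [-0.9440, 2.1114]
Step 3: [-0.9440, 2.1114], x1=0.2232 (f=0.6035), x2=0.9442 (f=0.0031); f(x1) > f(x2) => keep [0.2232, 2.1114]
Final interval: [0.2232, 2.1114]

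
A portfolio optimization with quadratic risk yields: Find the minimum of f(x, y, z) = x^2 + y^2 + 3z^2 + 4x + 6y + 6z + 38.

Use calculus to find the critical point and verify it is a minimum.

f(x,y,z) = x^2 + y^2 + 3z^2 + 4x + 6y + 6z + 38
df/dx = 2x + (4) = 0 => x = -2
df/dy = 2y + (6) = 0 => y = -3
df/dz = 6z + (6) = 0 => z = -1
f(-2,-3,-1) = 1*(-2)^2 + 1*(-3)^2 + 3*(-1)^2 + 4*(-2) + 6*(-3) + 6*(-1) + 38 = 22
Hessian is diagonal with entries 2, 2, 6 > 0, confirmed minimum.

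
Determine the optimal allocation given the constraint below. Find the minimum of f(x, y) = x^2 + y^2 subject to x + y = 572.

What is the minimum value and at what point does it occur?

Substitute y = 572 - x into f(x,y) = x^2 + y^2:
g(x) = x^2 + (572 - x)^2 = 2x^2 - 1144x + 327184
g'(x) = 4x - 1144 = 0  =>  x = 286
y = 572 - 286 = 286
Minimum value = 286^2 + 286^2 = 163592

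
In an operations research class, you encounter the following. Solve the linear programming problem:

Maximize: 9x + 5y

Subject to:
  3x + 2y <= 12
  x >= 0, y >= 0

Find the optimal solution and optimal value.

The feasible region has vertices at [(0, 0), (4, 0), (0, 6)].
Checking objective 9x + 5y at each vertex:
  (0, 0): 9*0 + 5*0 = 0
  (4, 0): 9*4 + 5*0 = 36
  (0, 6): 9*0 + 5*6 = 30
Maximum is 36 at (4, 0).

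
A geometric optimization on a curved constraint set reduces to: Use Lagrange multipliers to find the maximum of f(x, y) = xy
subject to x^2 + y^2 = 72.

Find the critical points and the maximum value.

Lagrange conditions: y = 2*lambda*x and x = 2*lambda*y
If x = 0 then y = 0, violating the constraint, so x, y != 0.
Dividing: y/x = x/y => x^2 = y^2 => y = x or y = -x
Constraint: 2x^2 = 72 => x^2 = 36 => x = +/-6
Critical points: (6, 6), (-6, -6), (6, -6), (-6, 6)
  y = x:  xy = x^2 = 36  at (6, 6) and (-6, -6)
  y = -x: xy = -x^2 = -36 at (6, -6) and (-6, 6)
Maximum xy = 36 at (6, 6) and (-6, -6)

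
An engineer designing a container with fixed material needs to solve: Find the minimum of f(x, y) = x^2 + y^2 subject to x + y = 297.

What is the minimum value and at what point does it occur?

Substitute y = 297 - x into f(x,y) = x^2 + y^2:
g(x) = x^2 + (297 - x)^2 = 2x^2 - 594x + 88209
g'(x) = 4x - 594 = 0  =>  x = 297/2
y = 297 - 297/2 = 297/2
Minimum value = (297/2)^2 + (297/2)^2 = 88209/2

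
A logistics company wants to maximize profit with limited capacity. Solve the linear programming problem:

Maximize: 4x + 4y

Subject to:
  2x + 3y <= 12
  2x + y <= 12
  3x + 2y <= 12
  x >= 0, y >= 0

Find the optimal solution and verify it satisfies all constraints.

Feasible vertices: (0, 0), (0, 4), (12/5, 12/5), (4, 0)
Objective 4x + 4y at each vertex:
  (0, 0): 0
  (0, 4): 16
  (12/5, 12/5): 96/5
  (4, 0): 16
Maximum is 96/5 at (12/5, 12/5).
Verify constraints at (x, y) = (12/5, 12/5):
  2*(12/5) + 3*(12/5) = 12 <= 12 (active)
  2*(12/5) + 1*(12/5) = 36/5 <= 12
  3*(12/5) + 2*(12/5) = 12 <= 12 (active)
  x = 12/5 >= 0, y = 12/5 >= 0. All constraints satisfied.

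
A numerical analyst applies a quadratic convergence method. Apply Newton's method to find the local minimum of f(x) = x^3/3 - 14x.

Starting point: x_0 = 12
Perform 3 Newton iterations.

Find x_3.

f(x) = x^3/3 - 14x
f'(x) = x^2 - 14, f''(x) = 2x
Newton update: x_{n+1} = x_n - (x_n^2 - 14)/(2*x_n)
Step 1: x_0 = 12, f'=130, f''=24, x_1 = 79/12
Step 2: x_1 = 79/12, f'=4225/144, f''=79/6, x_2 = 8257/1896
Step 3: x_2 = 8257/1896, f'=17850625/3594816, f''=8257/948, x_3 = 118505473/31310544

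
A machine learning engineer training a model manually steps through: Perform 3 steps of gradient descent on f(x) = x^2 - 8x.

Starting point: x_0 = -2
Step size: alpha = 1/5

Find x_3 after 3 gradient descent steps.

f(x) = x^2 - 8x, f'(x) = 2x + (-8)
Step 1: f'(-2) = -12, x_1 = -2 - 1/5 * -12 = 2/5
Step 2: f'(2/5) = -36/5, x_2 = 2/5 - 1/5 * -36/5 = 46/25
Step 3: f'(46/25) = -108/25, x_3 = 46/25 - 1/5 * -108/25 = 338/125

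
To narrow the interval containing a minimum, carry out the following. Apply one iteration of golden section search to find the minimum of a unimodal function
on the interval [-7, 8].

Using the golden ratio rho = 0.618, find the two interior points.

Golden section search on [-7, 8].
Golden ratio rho = 0.618 (approx).
Interior points:
  x_1 = -7 + (1-0.618)*15 = -1.2700
  x_2 = -7 + 0.618*15 = 2.2700
Compare f(x_1) and f(x_2) to determine which subinterval to keep.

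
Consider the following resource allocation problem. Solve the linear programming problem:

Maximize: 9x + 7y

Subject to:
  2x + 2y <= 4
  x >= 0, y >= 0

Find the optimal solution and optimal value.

The feasible region has vertices at [(0, 0), (2, 0), (0, 2)].
Checking objective 9x + 7y at each vertex:
  (0, 0): 9*0 + 7*0 = 0
  (2, 0): 9*2 + 7*0 = 18
  (0, 2): 9*0 + 7*2 = 14
Maximum is 18 at (2, 0).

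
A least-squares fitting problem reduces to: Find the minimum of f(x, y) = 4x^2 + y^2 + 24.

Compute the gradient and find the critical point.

f(x,y) = 4x^2 + y^2 + 24
df/dx = 8x + (0) = 0  =>  x = 0
df/dy = 2y + (0) = 0  =>  y = 0
f(0, 0) = 4*(0)^2 + 1*(0)^2 + 24 = 24
Hessian is diagonal with entries 8, 2 > 0, so this is a minimum.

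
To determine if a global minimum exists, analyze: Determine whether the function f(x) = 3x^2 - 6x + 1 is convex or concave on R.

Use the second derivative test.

f(x) = 3x^2 - 6x + 1
f'(x) = 6x - 6
f''(x) = 6
Since f''(x) = 6 > 0 for all x, f is convex on R.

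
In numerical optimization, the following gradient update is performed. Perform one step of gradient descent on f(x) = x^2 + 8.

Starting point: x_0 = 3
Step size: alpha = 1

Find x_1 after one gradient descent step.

f(x) = x^2 + 8
f'(x) = 2x + 0
f'(3) = 2*3 + (0) = 6
x_1 = x_0 - alpha * f'(x_0) = 3 - 1 * 6 = -3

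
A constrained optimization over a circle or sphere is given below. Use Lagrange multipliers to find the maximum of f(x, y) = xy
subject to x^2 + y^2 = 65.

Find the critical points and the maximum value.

Lagrange conditions: y = 2*lambda*x and x = 2*lambda*y
If x = 0 then y = 0, violating the constraint, so x, y != 0.
Dividing: y/x = x/y => x^2 = y^2 => y = x or y = -x
Constraint: 2x^2 = 65 => x^2 = 65/2 => x = +/-sqrt(65/2)
Critical points: (sqrt(65/2), sqrt(65/2)), (-sqrt(65/2), -sqrt(65/2)), (sqrt(65/2), -sqrt(65/2)), (-sqrt(65/2), sqrt(65/2))
  y = x:  xy = x^2 = 65/2  at (sqrt(65/2), sqrt(65/2)) and (-sqrt(65/2), -sqrt(65/2))
  y = -x: xy = -x^2 = -65/2 at (sqrt(65/2), -sqrt(65/2)) and (-sqrt(65/2), sqrt(65/2))
Maximum xy = 65/2 at (sqrt(65/2), sqrt(65/2)) and (-sqrt(65/2), -sqrt(65/2))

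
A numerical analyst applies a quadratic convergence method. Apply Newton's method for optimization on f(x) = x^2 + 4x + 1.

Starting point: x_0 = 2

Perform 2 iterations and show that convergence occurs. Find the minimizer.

f(x) = x^2 + 4x + 1, f'(x) = 2x + (4), f''(x) = 2
Step 1: f'(2) = 8, x_1 = 2 - 8/2 = -2
Step 2: f'(-2) = 0, x_2 = -2 (converged)
Newton's method converges in 1 step for quadratics.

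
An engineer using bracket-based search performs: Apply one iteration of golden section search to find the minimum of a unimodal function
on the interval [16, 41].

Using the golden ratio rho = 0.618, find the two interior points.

Golden section search on [16, 41].
Golden ratio rho = 0.618 (approx).
Interior points:
  x_1 = 16 + (1-0.618)*25 = 25.5500
  x_2 = 16 + 0.618*25 = 31.4500
Compare f(x_1) and f(x_2) to determine which subinterval to keep.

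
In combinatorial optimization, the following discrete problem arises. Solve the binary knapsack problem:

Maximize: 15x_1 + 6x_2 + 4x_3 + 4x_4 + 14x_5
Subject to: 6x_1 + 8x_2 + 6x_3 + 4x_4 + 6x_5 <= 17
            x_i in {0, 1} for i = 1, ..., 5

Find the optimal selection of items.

Items: item 1 (v=15, w=6), item 2 (v=6, w=8), item 3 (v=4, w=6), item 4 (v=4, w=4), item 5 (v=14, w=6)
Capacity: 17
Checking all 32 subsets (w = total weight, v = total value):
  {}: w = 0, v = 0
  {1}: w = 6, v = 15
  {2}: w = 8, v = 6
  {3}: w = 6, v = 4
  {4}: w = 4, v = 4
  {5}: w = 6, v = 14
  {1, 2}: w = 14, v = 21
  {1, 3}: w = 12, v = 19
  {1, 4}: w = 10, v = 19
  {1, 5}: w = 12, v = 29
  {2, 3}: w = 14, v = 10
  {2, 4}: w = 12, v = 10
  {2, 5}: w = 14, v = 20
  {3, 4}: w = 10, v = 8
  {3, 5}: w = 12, v = 18
  {4, 5}: w = 10, v = 18
  {1, 2, 3}: w = 20 > 17, infeasible
  {1, 2, 4}: w = 18 > 17, infeasible
  {1, 2, 5}: w = 20 > 17, infeasible
  {1, 3, 4}: w = 16, v = 23
  {1, 3, 5}: w = 18 > 17, infeasible
  {1, 4, 5}: w = 16, v = 33
  {2, 3, 4}: w = 18 > 17, infeasible
  {2, 3, 5}: w = 20 > 17, infeasible
  {2, 4, 5}: w = 18 > 17, infeasible
  {3, 4, 5}: w = 16, v = 22
  {1, 2, 3, 4}: w = 24 > 17, infeasible
  {1, 2, 3, 5}: w = 26 > 17, infeasible
  {1, 2, 4, 5}: w = 24 > 17, infeasible
  {1, 3, 4, 5}: w = 22 > 17, infeasible
  {2, 3, 4, 5}: w = 24 > 17, infeasible
  {1, 2, 3, 4, 5}: w = 30 > 17, infeasible
Best feasible subset: items [1, 4, 5]
Total weight: 16 <= 17, total value: 33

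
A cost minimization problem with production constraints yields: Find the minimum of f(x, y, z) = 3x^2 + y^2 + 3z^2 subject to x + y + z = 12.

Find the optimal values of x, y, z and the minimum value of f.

Using Lagrange multipliers on f = 3x^2 + y^2 + 3z^2 with constraint x + y + z = 12:
Conditions: 2*3*x = lambda, 2*1*y = lambda, 2*3*z = lambda
So x = lambda/6, y = lambda/2, z = lambda/6
Substituting into constraint: lambda * (5/6) = 12
lambda = 72/5
x = 12/5, y = 36/5, z = 12/5
Minimum value = 432/5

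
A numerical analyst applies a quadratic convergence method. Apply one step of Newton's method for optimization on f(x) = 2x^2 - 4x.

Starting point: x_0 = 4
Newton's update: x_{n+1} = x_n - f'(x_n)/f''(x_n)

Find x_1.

f(x) = 2x^2 - 4x
f'(x) = 4x + (-4), f''(x) = 4
Newton step: x_1 = x_0 - f'(x_0)/f''(x_0)
f'(4) = 12
x_1 = 4 - 12/4 = 1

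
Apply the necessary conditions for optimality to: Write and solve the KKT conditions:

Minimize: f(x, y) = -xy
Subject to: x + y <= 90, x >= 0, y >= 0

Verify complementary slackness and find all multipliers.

Problem: min -xy s.t. x + y <= 90 (multiplier lambda), x >= 0 (mu_x), y >= 0 (mu_y)
KKT stationarity: -y + lambda - mu_x = 0, -x + lambda - mu_y = 0, with lambda, mu_x, mu_y >= 0
Complementary slackness: lambda*(x + y - 90) = 0, mu_x*x = 0, mu_y*y = 0
If lambda = 0: y = -mu_x <= 0 and x = -mu_y <= 0 force x = y = 0 with f = 0; but x = y = 45 is feasible with f = -2025 < 0, so this is not the minimum. Hence lambda > 0 and x + y = 90.
Try x > 0, y > 0 (so mu_x = mu_y = 0): y = lambda, x = lambda => x = y = lambda
x + y = 90 => 2*lambda = 90 => lambda = 45
x* = y* = 45 > 0, consistent with mu_x = mu_y = 0.
(Any feasible point with x = 0 or y = 0 has f = 0 > -2025, so the minimum is not on those boundaries.)
min(-xy) = -2025 (i.e. max xy = 2025)
Multipliers: lambda = 45, mu_x = 0, mu_y = 0
Complementary slackness: lambda*(x + y - 90) = 45*(45 + 45 - 90) = 0, mu_x*x = 0*45 = 0, mu_y*y = 0*45 = 0. Satisfied.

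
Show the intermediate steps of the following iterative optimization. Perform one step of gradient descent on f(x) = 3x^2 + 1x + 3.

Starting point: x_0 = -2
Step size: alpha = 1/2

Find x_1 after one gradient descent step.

f(x) = 3x^2 + 1x + 3
f'(x) = 6x + 1
f'(-2) = 6*-2 + (1) = -11
x_1 = x_0 - alpha * f'(x_0) = -2 - 1/2 * -11 = 7/2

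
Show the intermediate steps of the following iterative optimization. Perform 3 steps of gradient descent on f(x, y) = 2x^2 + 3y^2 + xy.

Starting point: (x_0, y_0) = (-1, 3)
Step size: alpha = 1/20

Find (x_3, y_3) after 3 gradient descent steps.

f(x,y) = 2x^2 + 3y^2 + xy
grad_x = 4x + 1y, grad_y = 6y + 1x
Step 1: grad = (-1, 17), (-19/20, 43/20)
Step 2: grad = (-33/20, 239/20), (-347/400, 621/400)
Step 3: grad = (-767/400, 3379/400), (-6173/8000, 9041/8000)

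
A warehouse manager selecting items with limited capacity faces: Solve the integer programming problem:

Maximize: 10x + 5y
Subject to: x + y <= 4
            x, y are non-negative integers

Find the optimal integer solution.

Objective: 10x + 5y, constraint: x + y <= 4
Coefficient of x is 10 >= coefficient of y is 5, so allocate the entire budget to x.
Optimal: x = 4, y = 0, value = 40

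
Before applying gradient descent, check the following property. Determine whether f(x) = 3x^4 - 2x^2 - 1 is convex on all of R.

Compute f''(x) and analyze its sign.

f(x) = 3x^4 - 2x^2 - 1
f'(x) = 12x^3 + -4x
f''(x) = 36x^2 + -4
f''(0) = -4 < 0, so not convex near x = 0
Therefore, f is not globally convex on R.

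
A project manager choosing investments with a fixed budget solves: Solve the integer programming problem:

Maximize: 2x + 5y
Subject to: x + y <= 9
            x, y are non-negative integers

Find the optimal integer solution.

Objective: 2x + 5y, constraint: x + y <= 9
Coefficient of y is 5 > coefficient of x is 2, so allocate the entire budget to y.
Optimal: x = 0, y = 9, value = 45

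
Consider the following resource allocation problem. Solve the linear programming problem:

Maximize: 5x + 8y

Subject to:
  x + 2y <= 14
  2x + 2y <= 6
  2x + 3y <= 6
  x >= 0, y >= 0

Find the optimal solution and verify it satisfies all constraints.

Feasible vertices: (0, 0), (0, 2), (3, 0)
Objective 5x + 8y at each vertex:
  (0, 0): 0
  (0, 2): 16
  (3, 0): 15
Maximum is 16 at (0, 2).
Verify constraints at (x, y) = (0, 2):
  1*0 + 2*2 = 4 <= 14
  2*0 + 2*2 = 4 <= 6
  2*0 + 3*2 = 6 <= 6 (active)
  x = 0 >= 0, y = 2 >= 0. All constraints satisfied.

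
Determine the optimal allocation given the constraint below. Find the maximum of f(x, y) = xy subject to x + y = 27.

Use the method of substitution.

Substitute y = 27 - x into f(x,y) = xy:
g(x) = x(27 - x) = 27x - x^2
g'(x) = 27 - 2x = 0  =>  x = 27/2
y = 27 - 27/2 = 27/2
Maximum value = (27/2) * (27/2) = 729/4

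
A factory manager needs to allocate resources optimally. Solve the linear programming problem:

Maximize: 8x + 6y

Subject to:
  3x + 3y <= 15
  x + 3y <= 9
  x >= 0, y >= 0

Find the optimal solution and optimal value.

Feasible vertices: (0, 0), (0, 3), (3, 2), (5, 0)
Objective 8x + 6y at each:
  (0, 0): 0
  (0, 3): 18
  (3, 2): 36
  (5, 0): 40
Maximum is 40 at (5, 0).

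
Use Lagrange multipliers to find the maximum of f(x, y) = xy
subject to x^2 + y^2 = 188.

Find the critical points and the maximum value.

Lagrange conditions: y = 2*lambda*x and x = 2*lambda*y
If x = 0 then y = 0, violating the constraint, so x, y != 0.
Dividing: y/x = x/y => x^2 = y^2 => y = x or y = -x
Constraint: 2x^2 = 188 => x^2 = 94 => x = +/-sqrt(94)
Critical points: (sqrt(94), sqrt(94)), (-sqrt(94), -sqrt(94)), (sqrt(94), -sqrt(94)), (-sqrt(94), sqrt(94))
  y = x:  xy = x^2 = 94  at (sqrt(94), sqrt(94)) and (-sqrt(94), -sqrt(94))
  y = -x: xy = -x^2 = -94 at (sqrt(94), -sqrt(94)) and (-sqrt(94), sqrt(94))
Maximum xy = 94 at (sqrt(94), sqrt(94)) and (-sqrt(94), -sqrt(94))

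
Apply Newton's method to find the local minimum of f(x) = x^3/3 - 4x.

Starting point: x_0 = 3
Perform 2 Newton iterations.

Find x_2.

f(x) = x^3/3 - 4x
f'(x) = x^2 - 4, f''(x) = 2x
Newton update: x_{n+1} = x_n - (x_n^2 - 4)/(2*x_n)
Step 1: x_0 = 3, f'=5, f''=6, x_1 = 13/6
Step 2: x_1 = 13/6, f'=25/36, f''=13/3, x_2 = 313/156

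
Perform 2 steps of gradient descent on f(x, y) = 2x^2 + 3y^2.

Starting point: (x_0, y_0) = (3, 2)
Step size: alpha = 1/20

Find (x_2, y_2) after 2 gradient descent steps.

f(x,y) = 2x^2 + 3y^2
grad_x = 4x + 0y, grad_y = 6y + 0x
Step 1: grad = (12, 12), (12/5, 7/5)
Step 2: grad = (48/5, 42/5), (48/25, 49/50)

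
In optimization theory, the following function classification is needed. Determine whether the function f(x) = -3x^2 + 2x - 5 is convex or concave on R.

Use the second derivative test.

f(x) = -3x^2 + 2x - 5
f'(x) = -6x + 2
f''(x) = -6
Since f''(x) = -6 < 0 for all x, f is concave on R.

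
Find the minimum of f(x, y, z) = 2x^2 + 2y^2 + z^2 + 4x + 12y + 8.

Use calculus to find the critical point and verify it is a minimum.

f(x,y,z) = 2x^2 + 2y^2 + z^2 + 4x + 12y + 8
df/dx = 4x + (4) = 0 => x = -1
df/dy = 4y + (12) = 0 => y = -3
df/dz = 2z + (0) = 0 => z = 0
f(-1,-3,0) = 2*(-1)^2 + 2*(-3)^2 + 1*(0)^2 + 4*(-1) + 12*(-3) + 8 = -12
Hessian is diagonal with entries 4, 4, 2 > 0, confirmed minimum.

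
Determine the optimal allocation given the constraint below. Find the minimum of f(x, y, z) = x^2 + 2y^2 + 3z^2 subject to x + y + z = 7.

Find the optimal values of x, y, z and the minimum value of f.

Using Lagrange multipliers on f = x^2 + 2y^2 + 3z^2 with constraint x + y + z = 7:
Conditions: 2*1*x = lambda, 2*2*y = lambda, 2*3*z = lambda
So x = lambda/2, y = lambda/4, z = lambda/6
Substituting into constraint: lambda * (11/12) = 7
lambda = 84/11
x = 42/11, y = 21/11, z = 14/11
Minimum value = 294/11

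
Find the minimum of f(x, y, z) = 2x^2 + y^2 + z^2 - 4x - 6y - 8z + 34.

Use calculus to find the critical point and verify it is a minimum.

f(x,y,z) = 2x^2 + y^2 + z^2 - 4x - 6y - 8z + 34
df/dx = 4x + (-4) = 0 => x = 1
df/dy = 2y + (-6) = 0 => y = 3
df/dz = 2z + (-8) = 0 => z = 4
f(1,3,4) = 2*(1)^2 + 1*(3)^2 + 1*(4)^2 + -4*(1) + -6*(3) + -8*(4) + 34 = 7
Hessian is diagonal with entries 4, 2, 2 > 0, confirmed minimum.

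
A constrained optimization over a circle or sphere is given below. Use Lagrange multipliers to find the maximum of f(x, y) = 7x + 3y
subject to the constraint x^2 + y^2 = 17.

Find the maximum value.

Set up Lagrange conditions: grad f = lambda * grad g
  7 = 2*lambda*x
  3 = 2*lambda*y
From these: x/y = 7/3, so x = 7t, y = 3t for some t.
Substitute into constraint: (7t)^2 + (3t)^2 = 17
  t^2 * 58 = 17
  t = sqrt(17/58)
Maximum = 7*x + 3*y = (7^2 + 3^2)*t = 58 * sqrt(17/58) = sqrt(986)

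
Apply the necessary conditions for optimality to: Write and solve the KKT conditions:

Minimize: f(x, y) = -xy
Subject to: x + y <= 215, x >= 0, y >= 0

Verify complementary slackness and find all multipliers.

Problem: min -xy s.t. x + y <= 215 (multiplier lambda), x >= 0 (mu_x), y >= 0 (mu_y)
KKT stationarity: -y + lambda - mu_x = 0, -x + lambda - mu_y = 0, with lambda, mu_x, mu_y >= 0
Complementary slackness: lambda*(x + y - 215) = 0, mu_x*x = 0, mu_y*y = 0
If lambda = 0: y = -mu_x <= 0 and x = -mu_y <= 0 force x = y = 0 with f = 0; but x = y = 215/2 is feasible with f = -46225/4 < 0, so this is not the minimum. Hence lambda > 0 and x + y = 215.
Try x > 0, y > 0 (so mu_x = mu_y = 0): y = lambda, x = lambda => x = y = lambda
x + y = 215 => 2*lambda = 215 => lambda = 215/2
x* = y* = 215/2 > 0, consistent with mu_x = mu_y = 0.
(Any feasible point with x = 0 or y = 0 has f = 0 > -46225/4, so the minimum is not on those boundaries.)
min(-xy) = -46225/4 (i.e. max xy = 46225/4)
Multipliers: lambda = 215/2, mu_x = 0, mu_y = 0
Complementary slackness: lambda*(x + y - 215) = 215/2*(215/2 + 215/2 - 215) = 0, mu_x*x = 0*215/2 = 0, mu_y*y = 0*215/2 = 0. Satisfied.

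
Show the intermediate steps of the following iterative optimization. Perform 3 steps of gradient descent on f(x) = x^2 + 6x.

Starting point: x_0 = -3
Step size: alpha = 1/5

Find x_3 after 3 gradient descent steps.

f(x) = x^2 + 6x, f'(x) = 2x + (6)
Step 1: f'(-3) = 0, x_1 = -3 - 1/5 * 0 = -3
Step 2: f'(-3) = 0, x_2 = -3 - 1/5 * 0 = -3
Step 3: f'(-3) = 0, x_3 = -3 - 1/5 * 0 = -3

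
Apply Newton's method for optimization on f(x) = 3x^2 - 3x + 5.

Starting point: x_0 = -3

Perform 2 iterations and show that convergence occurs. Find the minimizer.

f(x) = 3x^2 - 3x + 5, f'(x) = 6x + (-3), f''(x) = 6
Step 1: f'(-3) = -21, x_1 = -3 - -21/6 = 1/2
Step 2: f'(1/2) = 0, x_2 = 1/2 (converged)
Newton's method converges in 1 step for quadratics.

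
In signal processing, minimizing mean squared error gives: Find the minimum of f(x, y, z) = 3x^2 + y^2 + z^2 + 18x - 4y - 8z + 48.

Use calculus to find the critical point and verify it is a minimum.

f(x,y,z) = 3x^2 + y^2 + z^2 + 18x - 4y - 8z + 48
df/dx = 6x + (18) = 0 => x = -3
df/dy = 2y + (-4) = 0 => y = 2
df/dz = 2z + (-8) = 0 => z = 4
f(-3,2,4) = 3*(-3)^2 + 1*(2)^2 + 1*(4)^2 + 18*(-3) + -4*(2) + -8*(4) + 48 = 1
Hessian is diagonal with entries 6, 2, 2 > 0, confirmed minimum.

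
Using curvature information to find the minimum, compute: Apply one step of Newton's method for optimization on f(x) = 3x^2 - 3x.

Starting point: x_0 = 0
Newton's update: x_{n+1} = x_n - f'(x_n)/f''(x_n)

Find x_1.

f(x) = 3x^2 - 3x
f'(x) = 6x + (-3), f''(x) = 6
Newton step: x_1 = x_0 - f'(x_0)/f''(x_0)
f'(0) = -3
x_1 = 0 - -3/6 = 1/2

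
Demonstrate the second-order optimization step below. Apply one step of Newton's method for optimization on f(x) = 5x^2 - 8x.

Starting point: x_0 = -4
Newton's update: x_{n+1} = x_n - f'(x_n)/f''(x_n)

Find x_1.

f(x) = 5x^2 - 8x
f'(x) = 10x + (-8), f''(x) = 10
Newton step: x_1 = x_0 - f'(x_0)/f''(x_0)
f'(-4) = -48
x_1 = -4 - -48/10 = 4/5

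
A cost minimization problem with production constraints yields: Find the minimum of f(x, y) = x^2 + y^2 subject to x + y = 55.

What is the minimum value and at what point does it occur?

Substitute y = 55 - x into f(x,y) = x^2 + y^2:
g(x) = x^2 + (55 - x)^2 = 2x^2 - 110x + 3025
g'(x) = 4x - 110 = 0  =>  x = 55/2
y = 55 - 55/2 = 55/2
Minimum value = (55/2)^2 + (55/2)^2 = 3025/2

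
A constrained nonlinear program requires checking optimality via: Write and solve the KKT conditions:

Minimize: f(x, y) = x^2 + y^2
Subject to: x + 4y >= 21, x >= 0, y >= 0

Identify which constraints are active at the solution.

KKT conditions for min x^2 + y^2 s.t. 1x + 4y >= 21, x >= 0, y >= 0:
Stationarity: 2x = mu*1 + mu_x, 2y = mu*4 + mu_y, with mu, mu_x, mu_y >= 0
Complementary slackness: mu*(x + 4y - 21) = 0, mu_x*x = 0, mu_y*y = 0
(0, 0) is infeasible (1*0 + 4*0 < 21), so if mu = 0 stationarity would force x = mu_x/2 >= 0, y = mu_y/2 >= 0 with mu_x*x = mu_y*y = 0, i.e. x = y = 0: contradiction. Hence mu > 0 and x + 4y = 21 is active.
Try x > 0, y > 0 (so mu_x = mu_y = 0): x = 1*mu/2, y = 4*mu/2
Substitute: 1*(1*mu/2) + 4*(4*mu/2) = 21
  mu*17/2 = 21 => mu = 42/17
x* = 21/17 > 0, y* = 84/17 > 0, consistent with mu_x = mu_y = 0.
f is convex and the constraints are linear, so this KKT point is the global minimum.
f* = 441/17
Active constraints: x + 4y >= 21 (holds with equality, mu = 42/17 > 0); x >= 0 and y >= 0 are inactive (mu_x = mu_y = 0).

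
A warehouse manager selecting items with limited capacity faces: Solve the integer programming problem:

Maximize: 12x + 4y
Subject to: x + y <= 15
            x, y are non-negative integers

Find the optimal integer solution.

Objective: 12x + 4y, constraint: x + y <= 15
Coefficient of x is 12 >= coefficient of y is 4, so allocate the entire budget to x.
Optimal: x = 15, y = 0, value = 180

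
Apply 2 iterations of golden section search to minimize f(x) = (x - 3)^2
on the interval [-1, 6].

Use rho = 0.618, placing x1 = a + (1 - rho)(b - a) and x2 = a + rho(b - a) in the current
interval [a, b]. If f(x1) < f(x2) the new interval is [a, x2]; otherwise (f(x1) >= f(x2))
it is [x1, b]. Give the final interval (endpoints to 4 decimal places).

Golden section search for min of f(x) = (x - 3)^2 on [-1, 6].
Each step: x1 = a + (1 - rho)(b - a), x2 = a + rho(b - a); if f(x1) < f(x2) keep [a, x2], otherwise keep [x1, b].
Step 1: [-1.0000, 6.0000], x1=1.6740 (f=1.7583), x2=3.3260 (f=0.1063); f(x1) > f(x2) => keep [1.6740, 6.0000]
Step 2: [1.6740, 6.0000], x1=3.3265 (f=0.1066), x2=4.3475 (f=1.8157); f(x1) < f(x2) => keep [1.6740, 4.3475]
Final interval: [1.6740, 4.3475]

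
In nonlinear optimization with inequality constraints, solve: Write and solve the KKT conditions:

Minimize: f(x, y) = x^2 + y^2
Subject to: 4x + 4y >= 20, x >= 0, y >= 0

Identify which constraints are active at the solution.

KKT conditions for min x^2 + y^2 s.t. 4x + 4y >= 20, x >= 0, y >= 0:
Stationarity: 2x = mu*4 + mu_x, 2y = mu*4 + mu_y, with mu, mu_x, mu_y >= 0
Complementary slackness: mu*(4x + 4y - 20) = 0, mu_x*x = 0, mu_y*y = 0
(0, 0) is infeasible (4*0 + 4*0 < 20), so if mu = 0 stationarity would force x = mu_x/2 >= 0, y = mu_y/2 >= 0 with mu_x*x = mu_y*y = 0, i.e. x = y = 0: contradiction. Hence mu > 0 and 4x + 4y = 20 is active.
Try x > 0, y > 0 (so mu_x = mu_y = 0): x = 4*mu/2, y = 4*mu/2
Substitute: 4*(4*mu/2) + 4*(4*mu/2) = 20
  mu*32/2 = 20 => mu = 5/4
x* = 5/2 > 0, y* = 5/2 > 0, consistent with mu_x = mu_y = 0.
f is convex and the constraints are linear, so this KKT point is the global minimum.
f* = 25/2
Active constraints: 4x + 4y >= 20 (holds with equality, mu = 5/4 > 0); x >= 0 and y >= 0 are inactive (mu_x = mu_y = 0).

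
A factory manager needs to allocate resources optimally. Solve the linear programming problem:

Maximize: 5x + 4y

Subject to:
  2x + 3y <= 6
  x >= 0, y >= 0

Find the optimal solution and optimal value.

The feasible region has vertices at [(0, 0), (3, 0), (0, 2)].
Checking objective 5x + 4y at each vertex:
  (0, 0): 5*0 + 4*0 = 0
  (3, 0): 5*3 + 4*0 = 15
  (0, 2): 5*0 + 4*2 = 8
Maximum is 15 at (3, 0).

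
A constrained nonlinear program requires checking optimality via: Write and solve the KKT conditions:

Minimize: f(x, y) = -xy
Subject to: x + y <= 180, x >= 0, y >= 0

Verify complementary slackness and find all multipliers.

Problem: min -xy s.t. x + y <= 180 (multiplier lambda), x >= 0 (mu_x), y >= 0 (mu_y)
KKT stationarity: -y + lambda - mu_x = 0, -x + lambda - mu_y = 0, with lambda, mu_x, mu_y >= 0
Complementary slackness: lambda*(x + y - 180) = 0, mu_x*x = 0, mu_y*y = 0
If lambda = 0: y = -mu_x <= 0 and x = -mu_y <= 0 force x = y = 0 with f = 0; but x = y = 90 is feasible with f = -8100 < 0, so this is not the minimum. Hence lambda > 0 and x + y = 180.
Try x > 0, y > 0 (so mu_x = mu_y = 0): y = lambda, x = lambda => x = y = lambda
x + y = 180 => 2*lambda = 180 => lambda = 90
x* = y* = 90 > 0, consistent with mu_x = mu_y = 0.
(Any feasible point with x = 0 or y = 0 has f = 0 > -8100, so the minimum is not on those boundaries.)
min(-xy) = -8100 (i.e. max xy = 8100)
Multipliers: lambda = 90, mu_x = 0, mu_y = 0
Complementary slackness: lambda*(x + y - 180) = 90*(90 + 90 - 180) = 0, mu_x*x = 0*90 = 0, mu_y*y = 0*90 = 0. Satisfied.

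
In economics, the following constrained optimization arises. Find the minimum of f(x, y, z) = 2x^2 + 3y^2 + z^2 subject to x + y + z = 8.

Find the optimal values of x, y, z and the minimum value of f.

Using Lagrange multipliers on f = 2x^2 + 3y^2 + z^2 with constraint x + y + z = 8:
Conditions: 2*2*x = lambda, 2*3*y = lambda, 2*1*z = lambda
So x = lambda/4, y = lambda/6, z = lambda/2
Substituting into constraint: lambda * (11/12) = 8
lambda = 96/11
x = 24/11, y = 16/11, z = 48/11
Minimum value = 384/11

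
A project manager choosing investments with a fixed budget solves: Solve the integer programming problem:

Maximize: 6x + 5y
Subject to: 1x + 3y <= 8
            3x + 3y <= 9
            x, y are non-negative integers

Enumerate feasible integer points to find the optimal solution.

Constraint 1: 1x + 3y <= 8
Constraint 2: 3x + 3y <= 9
Feasible x range (need y >= 0): 0 <= x <= min(8/1, 9/3) => x in {0, ..., 3}.
Enumerate feasible integer points row by row (the coefficient of y is 5 > 0, so for each x the largest feasible y gives the best value):
  x = 0: y <= min((8 - 1*0)/3, (9 - 3*0)/3) => y in {0, ..., 2}; best 6*0 + 5*2 = 10
  x = 1: y <= min((8 - 1*1)/3, (9 - 3*1)/3) => y in {0, ..., 2}; best 6*1 + 5*2 = 16
  x = 2: y <= min((8 - 1*2)/3, (9 - 3*2)/3) => y in {0, ..., 1}; best 6*2 + 5*1 = 17
  x = 3: y <= min((8 - 1*3)/3, (9 - 3*3)/3) => y in {0}; best 6*3 + 5*0 = 18
The maximum 6x + 5y = 18 is achieved at x = 3, y = 0.
Check: 1*3 + 3*0 = 3 <= 8 and 3*3 + 3*0 = 9 <= 9.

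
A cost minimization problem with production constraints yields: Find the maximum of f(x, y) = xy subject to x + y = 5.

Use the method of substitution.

Substitute y = 5 - x into f(x,y) = xy:
g(x) = x(5 - x) = 5x - x^2
g'(x) = 5 - 2x = 0  =>  x = 5/2
y = 5 - 5/2 = 5/2
Maximum value = (5/2) * (5/2) = 25/4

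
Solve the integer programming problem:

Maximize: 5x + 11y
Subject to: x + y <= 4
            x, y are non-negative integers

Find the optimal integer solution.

Objective: 5x + 11y, constraint: x + y <= 4
Coefficient of y is 11 > coefficient of x is 5, so allocate the entire budget to y.
Optimal: x = 0, y = 4, value = 44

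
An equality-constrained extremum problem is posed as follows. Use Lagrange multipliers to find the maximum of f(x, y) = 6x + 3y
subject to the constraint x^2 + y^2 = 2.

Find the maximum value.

Set up Lagrange conditions: grad f = lambda * grad g
  6 = 2*lambda*x
  3 = 2*lambda*y
From these: x/y = 6/3, so x = 6t, y = 3t for some t.
Substitute into constraint: (6t)^2 + (3t)^2 = 2
  t^2 * 45 = 2
  t = sqrt(2/45)
Maximum = 6*x + 3*y = (6^2 + 3^2)*t = 45 * sqrt(2/45) = sqrt(90)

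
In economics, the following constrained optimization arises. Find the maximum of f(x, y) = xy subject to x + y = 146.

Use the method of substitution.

Substitute y = 146 - x into f(x,y) = xy:
g(x) = x(146 - x) = 146x - x^2
g'(x) = 146 - 2x = 0  =>  x = 73
y = 146 - 73 = 73
Maximum value = 73 * 73 = 5329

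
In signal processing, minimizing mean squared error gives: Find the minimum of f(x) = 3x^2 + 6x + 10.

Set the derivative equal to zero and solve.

f(x) = 3x^2 + 6x + 10
f'(x) = 6x + (6) = 0
x = -6/6 = -1
f(-1) = 7
Since f''(x) = 6 > 0, this is a minimum.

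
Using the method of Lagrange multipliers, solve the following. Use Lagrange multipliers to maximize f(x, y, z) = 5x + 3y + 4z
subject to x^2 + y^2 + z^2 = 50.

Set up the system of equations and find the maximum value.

Lagrange conditions: 5 = 2*lambda*x, 3 = 2*lambda*y, 4 = 2*lambda*z
So x:5 = y:3 = z:4, i.e. x = 5t, y = 3t, z = 4t
Constraint: t^2*(5^2 + 3^2 + 4^2) = 50
  t^2 * 50 = 50  =>  t = sqrt(1)
Maximum = 5*5t + 3*3t + 4*4t = 50*sqrt(1) = 50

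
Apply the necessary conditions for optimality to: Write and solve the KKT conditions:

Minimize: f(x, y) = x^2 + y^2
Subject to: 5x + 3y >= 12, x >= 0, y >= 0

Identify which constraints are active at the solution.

KKT conditions for min x^2 + y^2 s.t. 5x + 3y >= 12, x >= 0, y >= 0:
Stationarity: 2x = mu*5 + mu_x, 2y = mu*3 + mu_y, with mu, mu_x, mu_y >= 0
Complementary slackness: mu*(5x + 3y - 12) = 0, mu_x*x = 0, mu_y*y = 0
(0, 0) is infeasible (5*0 + 3*0 < 12), so if mu = 0 stationarity would force x = mu_x/2 >= 0, y = mu_y/2 >= 0 with mu_x*x = mu_y*y = 0, i.e. x = y = 0: contradiction. Hence mu > 0 and 5x + 3y = 12 is active.
Try x > 0, y > 0 (so mu_x = mu_y = 0): x = 5*mu/2, y = 3*mu/2
Substitute: 5*(5*mu/2) + 3*(3*mu/2) = 12
  mu*34/2 = 12 => mu = 12/17
x* = 30/17 > 0, y* = 18/17 > 0, consistent with mu_x = mu_y = 0.
f is convex and the constraints are linear, so this KKT point is the global minimum.
f* = 72/17
Active constraints: 5x + 3y >= 12 (holds with equality, mu = 12/17 > 0); x >= 0 and y >= 0 are inactive (mu_x = mu_y = 0).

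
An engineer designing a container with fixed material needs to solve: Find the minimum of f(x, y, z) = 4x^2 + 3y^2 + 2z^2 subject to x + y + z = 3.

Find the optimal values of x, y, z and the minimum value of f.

Using Lagrange multipliers on f = 4x^2 + 3y^2 + 2z^2 with constraint x + y + z = 3:
Conditions: 2*4*x = lambda, 2*3*y = lambda, 2*2*z = lambda
So x = lambda/8, y = lambda/6, z = lambda/4
Substituting into constraint: lambda * (13/24) = 3
lambda = 72/13
x = 9/13, y = 12/13, z = 18/13
Minimum value = 108/13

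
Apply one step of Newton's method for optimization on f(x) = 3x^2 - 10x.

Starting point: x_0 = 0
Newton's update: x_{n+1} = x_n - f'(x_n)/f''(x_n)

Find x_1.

f(x) = 3x^2 - 10x
f'(x) = 6x + (-10), f''(x) = 6
Newton step: x_1 = x_0 - f'(x_0)/f''(x_0)
f'(0) = -10
x_1 = 0 - -10/6 = 5/3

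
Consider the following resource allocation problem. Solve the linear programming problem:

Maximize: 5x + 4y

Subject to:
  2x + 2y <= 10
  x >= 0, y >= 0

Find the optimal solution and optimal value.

The feasible region has vertices at [(0, 0), (5, 0), (0, 5)].
Checking objective 5x + 4y at each vertex:
  (0, 0): 5*0 + 4*0 = 0
  (5, 0): 5*5 + 4*0 = 25
  (0, 5): 5*0 + 4*5 = 20
Maximum is 25 at (5, 0).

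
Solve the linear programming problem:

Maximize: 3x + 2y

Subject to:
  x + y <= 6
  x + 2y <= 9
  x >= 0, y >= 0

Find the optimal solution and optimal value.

Feasible vertices: (0, 0), (0, 9/2), (3, 3), (6, 0)
Objective 3x + 2y at each:
  (0, 0): 0
  (0, 9/2): 9
  (3, 3): 15
  (6, 0): 18
Maximum is 18 at (6, 0).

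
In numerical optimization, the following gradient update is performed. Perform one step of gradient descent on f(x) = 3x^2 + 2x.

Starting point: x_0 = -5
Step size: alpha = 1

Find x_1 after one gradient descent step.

f(x) = 3x^2 + 2x
f'(x) = 6x + 2
f'(-5) = 6*-5 + (2) = -28
x_1 = x_0 - alpha * f'(x_0) = -5 - 1 * -28 = 23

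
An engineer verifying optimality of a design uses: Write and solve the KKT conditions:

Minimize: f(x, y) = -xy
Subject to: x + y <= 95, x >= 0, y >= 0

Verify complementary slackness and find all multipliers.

Problem: min -xy s.t. x + y <= 95 (multiplier lambda), x >= 0 (mu_x), y >= 0 (mu_y)
KKT stationarity: -y + lambda - mu_x = 0, -x + lambda - mu_y = 0, with lambda, mu_x, mu_y >= 0
Complementary slackness: lambda*(x + y - 95) = 0, mu_x*x = 0, mu_y*y = 0
If lambda = 0: y = -mu_x <= 0 and x = -mu_y <= 0 force x = y = 0 with f = 0; but x = y = 95/2 is feasible with f = -9025/4 < 0, so this is not the minimum. Hence lambda > 0 and x + y = 95.
Try x > 0, y > 0 (so mu_x = mu_y = 0): y = lambda, x = lambda => x = y = lambda
x + y = 95 => 2*lambda = 95 => lambda = 95/2
x* = y* = 95/2 > 0, consistent with mu_x = mu_y = 0.
(Any feasible point with x = 0 or y = 0 has f = 0 > -9025/4, so the minimum is not on those boundaries.)
min(-xy) = -9025/4 (i.e. max xy = 9025/4)
Multipliers: lambda = 95/2, mu_x = 0, mu_y = 0
Complementary slackness: lambda*(x + y - 95) = 95/2*(95/2 + 95/2 - 95) = 0, mu_x*x = 0*95/2 = 0, mu_y*y = 0*95/2 = 0. Satisfied.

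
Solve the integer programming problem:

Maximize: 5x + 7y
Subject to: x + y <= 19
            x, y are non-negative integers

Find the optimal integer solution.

Objective: 5x + 7y, constraint: x + y <= 19
Coefficient of y is 7 > coefficient of x is 5, so allocate the entire budget to y.
Optimal: x = 0, y = 19, value = 133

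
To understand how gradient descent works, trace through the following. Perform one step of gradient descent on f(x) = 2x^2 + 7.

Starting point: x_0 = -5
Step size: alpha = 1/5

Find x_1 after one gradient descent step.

f(x) = 2x^2 + 7
f'(x) = 4x + 0
f'(-5) = 4*-5 + (0) = -20
x_1 = x_0 - alpha * f'(x_0) = -5 - 1/5 * -20 = -1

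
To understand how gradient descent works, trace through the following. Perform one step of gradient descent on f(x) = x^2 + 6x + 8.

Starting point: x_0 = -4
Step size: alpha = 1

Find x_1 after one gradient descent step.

f(x) = x^2 + 6x + 8
f'(x) = 2x + 6
f'(-4) = 2*-4 + (6) = -2
x_1 = x_0 - alpha * f'(x_0) = -4 - 1 * -2 = -2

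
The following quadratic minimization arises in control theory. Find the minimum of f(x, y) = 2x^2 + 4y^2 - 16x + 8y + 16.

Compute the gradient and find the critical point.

f(x,y) = 2x^2 + 4y^2 - 16x + 8y + 16
df/dx = 4x + (-16) = 0  =>  x = 4
df/dy = 8y + (8) = 0  =>  y = -1
f(4, -1) = 2*(4)^2 + 4*(-1)^2 + -16*(4) + 8*(-1) + 16 = -20
Hessian is diagonal with entries 4, 8 > 0, so this is a minimum.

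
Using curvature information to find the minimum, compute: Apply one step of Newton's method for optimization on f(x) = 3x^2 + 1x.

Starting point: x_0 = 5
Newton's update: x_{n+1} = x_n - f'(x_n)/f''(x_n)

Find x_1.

f(x) = 3x^2 + 1x
f'(x) = 6x + (1), f''(x) = 6
Newton step: x_1 = x_0 - f'(x_0)/f''(x_0)
f'(5) = 31
x_1 = 5 - 31/6 = -1/6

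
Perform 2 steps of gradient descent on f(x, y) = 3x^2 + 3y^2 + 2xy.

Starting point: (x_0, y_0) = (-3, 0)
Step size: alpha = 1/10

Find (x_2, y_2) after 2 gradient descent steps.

f(x,y) = 3x^2 + 3y^2 + 2xy
grad_x = 6x + 2y, grad_y = 6y + 2x
Step 1: grad = (-18, -6), (-6/5, 3/5)
Step 2: grad = (-6, 6/5), (-3/5, 12/25)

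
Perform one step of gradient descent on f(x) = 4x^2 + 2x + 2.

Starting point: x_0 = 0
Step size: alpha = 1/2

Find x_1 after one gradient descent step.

f(x) = 4x^2 + 2x + 2
f'(x) = 8x + 2
f'(0) = 8*0 + (2) = 2
x_1 = x_0 - alpha * f'(x_0) = 0 - 1/2 * 2 = -1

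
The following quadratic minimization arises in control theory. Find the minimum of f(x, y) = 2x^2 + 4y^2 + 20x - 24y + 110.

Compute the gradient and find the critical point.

f(x,y) = 2x^2 + 4y^2 + 20x - 24y + 110
df/dx = 4x + (20) = 0  =>  x = -5
df/dy = 8y + (-24) = 0  =>  y = 3
f(-5, 3) = 2*(-5)^2 + 4*(3)^2 + 20*(-5) + -24*(3) + 110 = 24
Hessian is diagonal with entries 4, 8 > 0, so this is a minimum.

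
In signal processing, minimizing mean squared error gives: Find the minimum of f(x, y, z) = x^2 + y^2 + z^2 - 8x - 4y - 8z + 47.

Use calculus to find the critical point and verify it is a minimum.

f(x,y,z) = x^2 + y^2 + z^2 - 8x - 4y - 8z + 47
df/dx = 2x + (-8) = 0 => x = 4
df/dy = 2y + (-4) = 0 => y = 2
df/dz = 2z + (-8) = 0 => z = 4
f(4,2,4) = 1*(4)^2 + 1*(2)^2 + 1*(4)^2 + -8*(4) + -4*(2) + -8*(4) + 47 = 11
Hessian is diagonal with entries 2, 2, 2 > 0, confirmed minimum.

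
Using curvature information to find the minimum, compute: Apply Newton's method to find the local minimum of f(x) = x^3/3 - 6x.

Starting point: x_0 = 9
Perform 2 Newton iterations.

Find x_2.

f(x) = x^3/3 - 6x
f'(x) = x^2 - 6, f''(x) = 2x
Newton update: x_{n+1} = x_n - (x_n^2 - 6)/(2*x_n)
Step 1: x_0 = 9, f'=75, f''=18, x_1 = 29/6
Step 2: x_1 = 29/6, f'=625/36, f''=29/3, x_2 = 1057/348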